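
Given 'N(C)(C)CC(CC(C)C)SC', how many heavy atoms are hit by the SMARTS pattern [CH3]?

The query [CH3] means: aliphatic carbon with exactly three hydrogens.
Check the 11 heavy atoms by environment: 2× C (H2) → no; 2× C (H1) → no; 5× C (H3) → match; 1× N (H0) → no; 1× S (H0) → no.
That gives 5 matching atoms.

5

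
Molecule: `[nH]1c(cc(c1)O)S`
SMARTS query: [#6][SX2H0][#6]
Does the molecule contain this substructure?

No

The pattern [#6][SX2H0][#6] describes an aliphatic sulfur bridging two carbons with no H on the sulfur — a thioether.
The closest candidate here is a thiol (-SH), but the sulfur has H1, not H0 bridging two carbons. No other fragment satisfies the full query, so there is no match.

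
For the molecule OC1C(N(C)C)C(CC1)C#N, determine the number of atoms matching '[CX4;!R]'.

2

The query [CX4;!R] means: aliphatic carbon with four total connections, not in a ring.
Check the 11 heavy atoms by environment: 5× C (X4, in 5-ring) → no; 1× C (X2, acyclic) → no; 1× N (X1, acyclic) → no; 1× N (X3, acyclic) → no; 2× C (X4, acyclic) → match; 1× O (X2, acyclic) → no.
That gives 2 matching atoms.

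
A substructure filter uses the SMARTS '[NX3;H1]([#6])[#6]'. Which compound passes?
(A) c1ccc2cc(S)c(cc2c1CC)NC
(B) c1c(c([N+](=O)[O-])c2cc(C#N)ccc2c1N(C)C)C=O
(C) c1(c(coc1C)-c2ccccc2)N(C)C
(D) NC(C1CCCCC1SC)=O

A

[NX3;H1]([#6])[#6] describes a trivalent nitrogen with one H, bonded to two carbons (a secondary amine).
(A) contains an N-methylamino group (-NHCH3), which satisfies every atom and bond constraint.
(B) has a dimethylamino group (-N(CH3)2) but the nitrogen has H0, not H1.
(C) has a dimethylamino group (-N(CH3)2) but the nitrogen has H0, not H1.
(D) has a primary amide (-C(=O)NH2) but the -C(=O)NH2 nitrogen has H2, not H1.
So the answer is (A).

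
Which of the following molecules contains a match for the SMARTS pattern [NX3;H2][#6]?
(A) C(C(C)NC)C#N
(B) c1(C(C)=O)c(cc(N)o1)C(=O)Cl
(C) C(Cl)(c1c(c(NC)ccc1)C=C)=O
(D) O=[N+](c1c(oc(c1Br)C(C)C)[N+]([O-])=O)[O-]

B

[NX3;H2][#6] describes a trivalent nitrogen with two H attached to carbon (a primary amine).
(A) has a nitrile (-C#N) but the nitrogen is NX1 (triple-bonded), not NX3 with two H.
(B) contains a primary amino group (-NH2), which satisfies every atom and bond constraint.
(C) has an N-methylamino group (-NHCH3) but the nitrogen bears two carbons and only one H (H1), not H2.
(D) has a nitro group (-[N+](=O)[O-]) but the nitrogen is [N+] with no H, not NX3H2.
So the answer is (B).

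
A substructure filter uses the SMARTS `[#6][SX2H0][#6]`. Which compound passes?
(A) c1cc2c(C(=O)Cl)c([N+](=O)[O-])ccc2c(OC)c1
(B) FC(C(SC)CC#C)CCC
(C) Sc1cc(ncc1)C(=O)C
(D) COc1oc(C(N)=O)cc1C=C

B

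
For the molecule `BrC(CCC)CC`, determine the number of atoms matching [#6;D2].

3

The query [#6;D2] means: any carbon bonded to exactly two heavy atoms.
Check the 7 heavy atoms by environment: 3× C (D2) → match; 1× C (D3) → no; 2× C (D1) → no; 1× Br (D1) → no.
That gives 3 matching atoms.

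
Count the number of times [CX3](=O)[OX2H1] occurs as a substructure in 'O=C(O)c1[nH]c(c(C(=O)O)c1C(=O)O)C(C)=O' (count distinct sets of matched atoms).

[CX3](=O)[OX2H1] is the SMARTS for a carboxylic acid: an sp2 carbon double-bonded to O and single-bonded to an -OH oxygen.
The molecule carries 3 separate instances of a carboxylic acid group (-C(=O)OH) meeting every constraint; each maps to a distinct set of atoms, giving 3 matches.

3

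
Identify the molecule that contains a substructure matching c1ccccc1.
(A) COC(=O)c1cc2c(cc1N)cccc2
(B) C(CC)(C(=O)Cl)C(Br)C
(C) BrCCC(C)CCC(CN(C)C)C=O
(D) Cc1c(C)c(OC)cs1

A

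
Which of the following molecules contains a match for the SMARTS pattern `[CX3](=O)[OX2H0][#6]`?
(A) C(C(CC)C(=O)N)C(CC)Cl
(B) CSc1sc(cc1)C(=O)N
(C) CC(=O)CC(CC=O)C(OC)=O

C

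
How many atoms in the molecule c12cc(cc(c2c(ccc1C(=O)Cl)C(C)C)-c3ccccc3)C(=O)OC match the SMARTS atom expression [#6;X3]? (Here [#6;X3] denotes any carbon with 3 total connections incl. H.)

18

Check the 26 heavy atoms by environment: 16× c (aromatic, X3) → match; 2× C (X3) → match; 2× O (X1) → no; 1× O (X2) → no; 4× C (X4) → no; 1× Cl (X1) → no.
Summing the matching environments: 16 + 2 = 18 matching atoms.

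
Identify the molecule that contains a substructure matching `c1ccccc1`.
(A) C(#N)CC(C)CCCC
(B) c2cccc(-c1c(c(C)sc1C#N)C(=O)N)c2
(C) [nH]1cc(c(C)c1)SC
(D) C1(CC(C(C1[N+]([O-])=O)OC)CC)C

c1ccccc1 describes six aromatic carbons in a ring (a benzene ring).
(A) has a methyl group (-CH3) but no six-membered all-carbon aromatic ring is present.
(B) contains a phenyl ring, which satisfies every atom and bond constraint.
(C) has a methyl group (-CH3) but no six-membered all-carbon aromatic ring is present.
(D) has a methyl group (-CH3) but no six-membered all-carbon aromatic ring is present.
So the answer is (B).

B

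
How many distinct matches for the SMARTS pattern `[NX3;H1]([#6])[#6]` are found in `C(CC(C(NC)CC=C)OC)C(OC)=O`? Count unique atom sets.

1

[NX3;H1]([#6])[#6] is the SMARTS for a secondary amine: a trivalent nitrogen with one H, bonded to two carbons.
Exactly one fragment in the molecule meets all constraints, giving 1 match.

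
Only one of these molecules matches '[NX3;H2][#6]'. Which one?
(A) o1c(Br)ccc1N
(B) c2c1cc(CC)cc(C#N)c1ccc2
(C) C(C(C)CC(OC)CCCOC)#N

A

[NX3;H2][#6] describes a trivalent nitrogen with two H attached to carbon (a primary amine).
(A) contains a primary amino group (-NH2), which satisfies every atom and bond constraint.
(B) has a nitrile (-C#N) but the nitrogen is NX1 (triple-bonded), not NX3 with two H.
(C) has a nitrile (-C#N) but the nitrogen is NX1 (triple-bonded), not NX3 with two H.
So the answer is (A).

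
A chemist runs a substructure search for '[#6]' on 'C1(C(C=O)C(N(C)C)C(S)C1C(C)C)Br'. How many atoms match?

11

The query [#6] means: #6 matches any atom with atomic number 6 (carbon, aromatic or aliphatic).
Check the 15 heavy atoms by environment: 11× C → match; 1× N → no; 1× S → no; 1× O → no; 1× Br → no.
That gives 11 matching atoms.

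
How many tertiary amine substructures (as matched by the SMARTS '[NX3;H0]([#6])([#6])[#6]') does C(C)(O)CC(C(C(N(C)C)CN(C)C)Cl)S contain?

[NX3;H0]([#6])([#6])[#6] is the SMARTS for a tertiary amine: a trivalent nitrogen with no H, bonded to three carbons.
The molecule carries 2 separate instances of a dimethylamino group (-N(CH3)2) meeting every constraint; each maps to a distinct set of atoms, giving 2 matches.

2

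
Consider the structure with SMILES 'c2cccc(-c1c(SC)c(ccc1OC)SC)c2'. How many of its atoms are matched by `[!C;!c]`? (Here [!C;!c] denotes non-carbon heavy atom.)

The query [!C;!c] means: neither aliphatic nor aromatic carbon — same as [!#6].
Check the 18 heavy atoms by environment: 12× c (aromatic) → no; 2× S → match; 3× C → no; 1× O → match.
Summing the matching environments: 2 + 1 = 3 matching atoms.

3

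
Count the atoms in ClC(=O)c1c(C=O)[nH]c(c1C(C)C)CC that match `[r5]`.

Check the 15 heavy atoms by environment: 1× n (aromatic, in 5-ring) → match; 4× c (aromatic, in 5-ring) → match; 7× C (acyclic) → no; 2× O (acyclic) → no; 1× Cl (acyclic) → no.
Summing the matching environments: 1 + 4 = 5 matching atoms.

5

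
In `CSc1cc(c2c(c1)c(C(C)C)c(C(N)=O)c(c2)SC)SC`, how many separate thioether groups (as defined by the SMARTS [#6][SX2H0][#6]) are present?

3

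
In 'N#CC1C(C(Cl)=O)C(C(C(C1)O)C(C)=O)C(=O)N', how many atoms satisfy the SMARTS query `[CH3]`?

1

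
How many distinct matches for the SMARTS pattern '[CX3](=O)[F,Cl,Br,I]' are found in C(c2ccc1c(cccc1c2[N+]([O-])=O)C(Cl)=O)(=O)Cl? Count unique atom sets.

2

[CX3](=O)[F,Cl,Br,I] is the SMARTS for an acyl halide: a carbonyl carbon bonded to a halogen.
The molecule carries 2 separate instances of an acyl chloride (-C(=O)Cl) meeting every constraint; each maps to a distinct set of atoms, giving 2 matches.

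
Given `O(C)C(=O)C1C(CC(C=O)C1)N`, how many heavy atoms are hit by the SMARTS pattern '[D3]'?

4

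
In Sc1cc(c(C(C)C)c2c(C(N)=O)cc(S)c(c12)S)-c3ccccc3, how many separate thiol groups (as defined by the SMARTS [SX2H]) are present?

[SX2H] is the SMARTS for a thiol: an aliphatic sulfur with two connections, one being H.
The molecule carries 3 separate instances of a thiol (-SH) meeting every constraint; each maps to a distinct set of atoms, giving 3 matches.

3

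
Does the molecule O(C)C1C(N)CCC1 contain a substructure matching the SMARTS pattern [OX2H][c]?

No

The pattern [OX2H][c] describes a hydroxyl oxygen attached to an aromatic carbon — a phenol.
The closest candidate here is a methoxy ether (-OCH3), but the oxygen has H0, not H1. No other fragment satisfies the full query, so there is no match.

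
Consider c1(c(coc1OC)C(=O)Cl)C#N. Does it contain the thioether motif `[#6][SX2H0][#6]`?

No

The pattern [#6][SX2H0][#6] describes an aliphatic sulfur bridging two carbons with no H on the sulfur — a thioether.
The closest candidate here is a methoxy ether (-OCH3), but the bridging atom is O, not S. No other fragment satisfies the full query, so there is no match.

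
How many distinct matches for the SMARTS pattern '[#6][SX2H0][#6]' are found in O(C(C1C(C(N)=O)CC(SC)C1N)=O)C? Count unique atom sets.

1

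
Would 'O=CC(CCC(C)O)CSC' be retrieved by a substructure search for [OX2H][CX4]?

The pattern [OX2H][CX4] describes a hydroxyl oxygen bound to an sp3 (X4) carbon — an aliphatic alcohol.
The molecule carries a hydroxyl group (-OH), whose atoms satisfy every constraint of the query, so the pattern matches.

Yes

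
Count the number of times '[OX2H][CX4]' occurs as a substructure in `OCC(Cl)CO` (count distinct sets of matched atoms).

2

[OX2H][CX4] is the SMARTS for an aliphatic alcohol: a hydroxyl oxygen bound to an sp3 (X4) carbon.
The molecule carries 2 separate instances of a hydroxyl group (-OH) meeting every constraint; each maps to a distinct set of atoms, giving 2 matches.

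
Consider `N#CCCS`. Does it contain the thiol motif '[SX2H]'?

The pattern [SX2H] describes an aliphatic sulfur with two connections, one being H — a thiol.
The molecule carries a thiol (-SH), whose atoms satisfy every constraint of the query, so the pattern matches.

Yes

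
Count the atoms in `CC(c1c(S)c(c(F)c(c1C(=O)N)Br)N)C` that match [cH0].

6

The query [cH0] means: aromatic carbon with no attached hydrogen (substituted or ring-fusion).
Check the 16 heavy atoms by environment: 6× c (aromatic, H0) → match; 2× N (H2) → no; 1× C (H1) → no; 2× C (H3) → no; 1× F (H0) → no; 1× C (H0) → no; 1× O (H0) → no; 1× S (H1) → no; 1× Br (H0) → no.
That gives 6 matching atoms.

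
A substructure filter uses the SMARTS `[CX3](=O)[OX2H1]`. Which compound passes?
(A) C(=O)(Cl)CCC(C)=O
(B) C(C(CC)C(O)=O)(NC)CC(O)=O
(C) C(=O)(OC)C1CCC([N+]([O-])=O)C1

[CX3](=O)[OX2H1] describes an sp2 carbon double-bonded to O and single-bonded to an -OH oxygen (a carboxylic acid).
(A) has an acyl chloride (-C(=O)Cl) but the carbonyl is bonded to Cl, not to an -OH oxygen.
(B) contains a carboxylic acid group (-C(=O)OH), which satisfies every atom and bond constraint.
(C) has a methyl-ester group (-C(=O)OCH3) but the singly-bonded O has no H (OX2H0, not OX2H1).
So the answer is (B).

B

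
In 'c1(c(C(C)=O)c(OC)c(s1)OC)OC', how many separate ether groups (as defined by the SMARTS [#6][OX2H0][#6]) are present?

3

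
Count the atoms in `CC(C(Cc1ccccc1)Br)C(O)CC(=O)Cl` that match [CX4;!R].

6

The query [CX4;!R] means: aliphatic carbon with four total connections, not in a ring.
Check the 17 heavy atoms by environment: 6× C (X4, acyclic) → match; 1× Br (X1, acyclic) → no; 6× c (aromatic, X3, in 6-ring) → no; 1× O (X2, acyclic) → no; 1× C (X3, acyclic) → no; 1× O (X1, acyclic) → no; 1× Cl (X1, acyclic) → no.
That gives 6 matching atoms.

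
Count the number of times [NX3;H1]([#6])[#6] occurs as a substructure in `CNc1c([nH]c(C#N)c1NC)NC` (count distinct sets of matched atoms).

3

[NX3;H1]([#6])[#6] is the SMARTS for a secondary amine: a trivalent nitrogen with one H, bonded to two carbons.
The molecule carries 3 separate instances of an N-methylamino group (-NHCH3) meeting every constraint; each maps to a distinct set of atoms, giving 3 matches.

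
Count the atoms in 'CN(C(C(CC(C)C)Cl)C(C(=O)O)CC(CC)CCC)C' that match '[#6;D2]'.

5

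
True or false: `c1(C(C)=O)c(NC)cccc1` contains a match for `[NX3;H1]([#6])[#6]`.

True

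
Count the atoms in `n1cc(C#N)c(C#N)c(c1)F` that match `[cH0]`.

3

Check the 11 heavy atoms by environment: 1× n (aromatic, H0) → no; 2× c (aromatic, H1) → no; 3× c (aromatic, H0) → match; 2× C (H0) → no; 2× N (H0) → no; 1× F (H0) → no.
That gives 3 matching atoms.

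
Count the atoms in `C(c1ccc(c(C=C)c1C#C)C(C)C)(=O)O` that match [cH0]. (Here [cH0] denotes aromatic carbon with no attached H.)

4

The query [cH0] means: aromatic carbon with no attached hydrogen (substituted or ring-fusion).
Check the 16 heavy atoms by environment: 4× c (aromatic, H0) → match; 2× c (aromatic, H1) → no; 2× C (H0) → no; 1× O (H0) → no; 1× O (H1) → no; 3× C (H1) → no; 1× C (H2) → no; 2× C (H3) → no.
That gives 4 matching atoms.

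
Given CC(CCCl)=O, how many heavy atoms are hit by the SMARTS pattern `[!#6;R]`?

0

Check the 6 heavy atoms by environment: 4× C (acyclic) → no; 1× Cl (acyclic) → no; 1× O (acyclic) → no.
No environment satisfies the query, so 0 matching atoms.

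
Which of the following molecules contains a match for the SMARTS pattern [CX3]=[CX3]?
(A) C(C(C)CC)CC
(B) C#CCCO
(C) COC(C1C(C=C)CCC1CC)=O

C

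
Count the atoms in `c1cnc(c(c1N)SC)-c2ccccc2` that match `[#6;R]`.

The query [#6;R] means: carbon that is part of a ring.
Check the 15 heavy atoms by environment: 1× n (aromatic, in 6-ring) → no; 11× c (aromatic, in 6-ring) → match; 1× S (acyclic) → no; 1× C (acyclic) → no; 1× N (acyclic) → no.
That gives 11 matching atoms.

11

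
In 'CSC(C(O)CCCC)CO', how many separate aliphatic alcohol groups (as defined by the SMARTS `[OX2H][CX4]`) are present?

2

[OX2H][CX4] is the SMARTS for an aliphatic alcohol: a hydroxyl oxygen bound to an sp3 (X4) carbon.
The molecule carries 2 separate instances of a hydroxyl group (-OH) meeting every constraint; each maps to a distinct set of atoms, giving 2 matches.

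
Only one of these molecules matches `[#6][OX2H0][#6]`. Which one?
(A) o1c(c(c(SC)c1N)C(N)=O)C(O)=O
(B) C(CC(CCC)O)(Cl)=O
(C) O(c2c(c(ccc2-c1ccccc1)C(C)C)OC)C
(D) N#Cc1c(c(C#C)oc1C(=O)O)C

[#6][OX2H0][#6] describes an aliphatic oxygen bridging two carbons with no H on the oxygen (an ether).
(A) has a carboxylic acid group (-C(=O)OH) but the -OH oxygen has H1; the =O is OX1, not OX2.
(B) has a hydroxyl group (-OH) but the oxygen has H1, not H0 bridging two carbons.
(C) contains a methoxy ether (-OCH3), which satisfies every atom and bond constraint.
(D) has a carboxylic acid group (-C(=O)OH) but the -OH oxygen has H1; the =O is OX1, not OX2.
So the answer is (C).

C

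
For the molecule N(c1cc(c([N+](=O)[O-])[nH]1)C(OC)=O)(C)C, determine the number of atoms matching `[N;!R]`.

2

The query [N;!R] means: aliphatic nitrogen not in a ring.
Check the 15 heavy atoms by environment: 1× n (aromatic, in 5-ring) → no; 4× c (aromatic, in 5-ring) → no; 4× C (acyclic) → no; 3× O (acyclic) → no; 1× N (charge +1, acyclic) → match; 1× O (charge -1, acyclic) → no; 1× N (acyclic) → match.
Summing the matching environments: 1 + 1 = 2 matching atoms.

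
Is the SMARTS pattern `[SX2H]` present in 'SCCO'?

The pattern [SX2H] describes an aliphatic sulfur with two connections, one being H — a thiol.
The molecule carries a thiol (-SH), whose atoms satisfy every constraint of the query, so the pattern matches.

Yes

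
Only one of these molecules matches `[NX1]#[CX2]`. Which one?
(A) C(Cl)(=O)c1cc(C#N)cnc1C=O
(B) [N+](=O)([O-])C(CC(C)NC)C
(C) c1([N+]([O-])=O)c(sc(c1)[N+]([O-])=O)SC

A

[NX1]#[CX2] describes a nitrogen triple-bonded to a two-connected carbon (a nitrile).
(A) contains a nitrile (-C#N), which satisfies every atom and bond constraint.
(B) has a nitro group (-[N+](=O)[O-]) but there is no C#N triple bond.
(C) has a nitro group (-[N+](=O)[O-]) but there is no C#N triple bond.
So the answer is (A).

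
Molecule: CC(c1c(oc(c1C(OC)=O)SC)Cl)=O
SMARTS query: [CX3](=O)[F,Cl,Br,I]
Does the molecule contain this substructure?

The pattern [CX3](=O)[F,Cl,Br,I] describes a carbonyl carbon bonded to a halogen — an acyl halide.
The closest candidate here is a chloro substituent, but the Cl is not on a carbonyl carbon. No other fragment satisfies the full query, so there is no match.

No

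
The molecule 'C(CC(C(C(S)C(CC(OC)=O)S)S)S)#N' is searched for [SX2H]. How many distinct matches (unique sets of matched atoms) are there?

4

[SX2H] is the SMARTS for a thiol: an aliphatic sulfur with two connections, one being H.
The molecule carries 4 separate instances of a thiol (-SH) meeting every constraint; each maps to a distinct set of atoms, giving 4 matches.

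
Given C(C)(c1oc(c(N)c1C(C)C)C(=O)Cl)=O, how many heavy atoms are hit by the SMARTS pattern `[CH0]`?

2

The query [CH0] means: aliphatic carbon with no attached hydrogen.
Check the 15 heavy atoms by environment: 1× o (aromatic, H0) → no; 4× c (aromatic, H0) → no; 1× N (H2) → no; 2× C (H0) → match; 2× O (H0) → no; 1× Cl (H0) → no; 3× C (H3) → no; 1× C (H1) → no.
That gives 2 matching atoms.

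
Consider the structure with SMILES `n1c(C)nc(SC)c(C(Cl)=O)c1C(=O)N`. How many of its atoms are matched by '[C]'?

4

The query [C] means: uppercase C matches aliphatic (non-aromatic) carbon only.
Check the 15 heavy atoms by environment: 2× n (aromatic) → no; 4× c (aromatic) → no; 4× C → match; 2× O → no; 1× Cl → no; 1× S → no; 1× N → no.
That gives 4 matching atoms.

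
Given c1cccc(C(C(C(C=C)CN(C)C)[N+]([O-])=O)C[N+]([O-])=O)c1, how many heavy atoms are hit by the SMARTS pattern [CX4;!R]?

The query [CX4;!R] means: aliphatic carbon with four total connections, not in a ring.
Check the 22 heavy atoms by environment: 7× C (X4, acyclic) → match; 2× N (charge +1, X3, acyclic) → no; 2× O (charge -1, X1, acyclic) → no; 2× O (X1, acyclic) → no; 1× N (X3, acyclic) → no; 6× c (aromatic, X3, in 6-ring) → no; 2× C (X3, acyclic) → no.
That gives 7 matching atoms.

7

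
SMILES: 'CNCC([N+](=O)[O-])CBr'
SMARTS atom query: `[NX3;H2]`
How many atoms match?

0

The query [NX3;H2] means: aliphatic N with 3 total connections, two of them H — an -NH2 nitrogen (amine or amide).
Check the 9 heavy atoms by environment: 2× C (H2, X4) → no; 1× C (H1, X4) → no; 1× N (charge +1, H0, X3) → no; 1× O (charge -1, H0, X1) → no; 1× O (H0, X1) → no; 1× Br (H0, X1) → no; 1× N (H1, X3) → no; 1× C (H3, X4) → no.
No environment satisfies the query, so 0 matching atoms.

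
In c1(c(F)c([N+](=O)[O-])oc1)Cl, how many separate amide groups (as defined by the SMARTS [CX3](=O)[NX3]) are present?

0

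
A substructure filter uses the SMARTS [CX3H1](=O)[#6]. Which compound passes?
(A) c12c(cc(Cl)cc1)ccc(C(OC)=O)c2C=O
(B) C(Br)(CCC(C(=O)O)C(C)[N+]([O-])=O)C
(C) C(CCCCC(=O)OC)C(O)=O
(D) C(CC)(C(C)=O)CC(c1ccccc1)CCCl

A

[CX3H1](=O)[#6] describes an sp2 carbon with one H, double-bonded to O and single-bonded to carbon (an aldehyde).
(A) contains an aldehyde (-CHO), which satisfies every atom and bond constraint.
(B) has a carboxylic acid group (-C(=O)OH) but the carbonyl carbon has H0 and is bonded to O, not H1.
(C) has a carboxylic acid group (-C(=O)OH) but the carbonyl carbon has H0 and is bonded to O, not H1.
(D) has an acetyl/ketone group (-C(=O)CH3) but the carbonyl carbon has H0 (two carbon neighbours), not H1.
So the answer is (A).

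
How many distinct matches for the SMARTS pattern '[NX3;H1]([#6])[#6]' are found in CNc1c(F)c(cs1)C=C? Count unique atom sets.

1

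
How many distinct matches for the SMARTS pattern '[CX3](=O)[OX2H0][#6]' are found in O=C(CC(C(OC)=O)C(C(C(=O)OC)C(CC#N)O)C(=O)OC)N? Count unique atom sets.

3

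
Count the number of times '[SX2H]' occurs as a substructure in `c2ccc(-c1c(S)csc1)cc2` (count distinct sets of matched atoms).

1

[SX2H] is the SMARTS for a thiol: an aliphatic sulfur with two connections, one being H.
Exactly one fragment in the molecule meets all constraints, giving 1 match.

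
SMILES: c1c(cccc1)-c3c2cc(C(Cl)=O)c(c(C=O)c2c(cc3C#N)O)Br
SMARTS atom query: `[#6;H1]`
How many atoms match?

8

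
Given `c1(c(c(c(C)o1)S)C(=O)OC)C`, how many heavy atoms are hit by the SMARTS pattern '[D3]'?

5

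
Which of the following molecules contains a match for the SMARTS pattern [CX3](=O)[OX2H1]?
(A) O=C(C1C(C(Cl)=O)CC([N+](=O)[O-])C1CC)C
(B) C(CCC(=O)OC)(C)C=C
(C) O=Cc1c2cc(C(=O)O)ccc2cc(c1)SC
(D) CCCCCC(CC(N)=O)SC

C

[CX3](=O)[OX2H1] describes an sp2 carbon double-bonded to O and single-bonded to an -OH oxygen (a carboxylic acid).
(A) has an acyl chloride (-C(=O)Cl) but the carbonyl is bonded to Cl, not to an -OH oxygen.
(B) has a methyl-ester group (-C(=O)OCH3) but the singly-bonded O has no H (OX2H0, not OX2H1).
(C) contains a carboxylic acid group (-C(=O)OH), which satisfies every atom and bond constraint.
(D) has a primary amide (-C(=O)NH2) but the carbonyl is bonded to N, not to an -OH oxygen.
So the answer is (C).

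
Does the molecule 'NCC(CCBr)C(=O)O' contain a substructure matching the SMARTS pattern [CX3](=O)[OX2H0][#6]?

The pattern [CX3](=O)[OX2H0][#6] describes a carbonyl carbon bonded to an oxygen that is itself bonded to carbon (no H on that O) — an ester.
The closest candidate here is a carboxylic acid group (-C(=O)OH), but the singly-bonded O carries H (OX2H1, not H0). No other fragment satisfies the full query, so there is no match.

No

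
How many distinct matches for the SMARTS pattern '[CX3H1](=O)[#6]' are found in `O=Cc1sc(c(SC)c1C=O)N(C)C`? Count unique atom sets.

2

[CX3H1](=O)[#6] is the SMARTS for an aldehyde: an sp2 carbon with one H, double-bonded to O and single-bonded to carbon.
The molecule carries 2 separate instances of an aldehyde (-CHO) meeting every constraint; each maps to a distinct set of atoms, giving 2 matches.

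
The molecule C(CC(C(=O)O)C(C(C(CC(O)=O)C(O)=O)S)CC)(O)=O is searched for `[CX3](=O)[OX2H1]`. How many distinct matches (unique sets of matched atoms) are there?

4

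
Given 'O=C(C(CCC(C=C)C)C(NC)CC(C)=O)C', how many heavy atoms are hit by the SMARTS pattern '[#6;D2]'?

4

The query [#6;D2] means: any carbon bonded to exactly two heavy atoms.
Check the 17 heavy atoms by environment: 4× C (D2) → match; 5× C (D3) → no; 5× C (D1) → no; 1× N (D2) → no; 2× O (D1) → no.
That gives 4 matching atoms.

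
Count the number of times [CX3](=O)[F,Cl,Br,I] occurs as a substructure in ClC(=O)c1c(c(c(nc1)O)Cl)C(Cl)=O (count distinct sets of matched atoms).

2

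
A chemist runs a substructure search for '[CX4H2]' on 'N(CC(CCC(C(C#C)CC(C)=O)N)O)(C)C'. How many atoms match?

4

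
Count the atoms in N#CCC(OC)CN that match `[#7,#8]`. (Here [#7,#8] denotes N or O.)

3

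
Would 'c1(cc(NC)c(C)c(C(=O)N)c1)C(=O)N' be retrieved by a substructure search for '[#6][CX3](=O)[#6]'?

No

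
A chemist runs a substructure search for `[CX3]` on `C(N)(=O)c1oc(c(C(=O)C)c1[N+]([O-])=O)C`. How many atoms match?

The query [CX3] means: C with X3: aliphatic carbon with exactly 3 total connections.
Check the 15 heavy atoms by environment: 1× o (aromatic, X2) → no; 4× c (aromatic, X3) → no; 2× C (X3) → match; 3× O (X1) → no; 1× N (X3) → no; 2× C (X4) → no; 1× N (charge +1, X3) → no; 1× O (charge -1, X1) → no.
That gives 2 matching atoms.

2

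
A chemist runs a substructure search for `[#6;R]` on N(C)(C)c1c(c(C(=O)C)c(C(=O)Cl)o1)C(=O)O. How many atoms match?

4

The query [#6;R] means: carbon that is part of a ring.
Check the 17 heavy atoms by environment: 1× o (aromatic, in 5-ring) → no; 4× c (aromatic, in 5-ring) → match; 1× N (acyclic) → no; 6× C (acyclic) → no; 4× O (acyclic) → no; 1× Cl (acyclic) → no.
That gives 4 matching atoms.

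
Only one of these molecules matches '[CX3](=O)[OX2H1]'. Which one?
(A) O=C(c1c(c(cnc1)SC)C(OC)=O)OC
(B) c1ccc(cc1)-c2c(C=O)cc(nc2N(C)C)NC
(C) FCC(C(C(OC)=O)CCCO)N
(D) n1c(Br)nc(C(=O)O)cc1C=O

[CX3](=O)[OX2H1] describes an sp2 carbon double-bonded to O and single-bonded to an -OH oxygen (a carboxylic acid).
(A) has a methyl-ester group (-C(=O)OCH3) but the singly-bonded O has no H (OX2H0, not OX2H1).
(B) has an aldehyde (-CHO) but there is no singly-bonded oxygen on the carbonyl carbon.
(C) has a methyl-ester group (-C(=O)OCH3) but the singly-bonded O has no H (OX2H0, not OX2H1).
(D) contains a carboxylic acid group (-C(=O)OH), which satisfies every atom and bond constraint.
So the answer is (D).

D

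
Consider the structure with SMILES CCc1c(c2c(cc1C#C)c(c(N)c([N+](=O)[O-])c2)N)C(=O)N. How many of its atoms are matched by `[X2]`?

2

Check the 22 heavy atoms by environment: 10× c (aromatic, X3) → no; 1× N (charge +1, X3) → no; 1× O (charge -1, X1) → no; 2× O (X1) → no; 1× C (X3) → no; 3× N (X3) → no; 2× C (X2) → match; 2× C (X4) → no.
That gives 2 matching atoms.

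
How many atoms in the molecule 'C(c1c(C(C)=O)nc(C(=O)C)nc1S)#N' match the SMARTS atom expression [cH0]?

Check the 15 heavy atoms by environment: 2× n (aromatic, H0) → no; 4× c (aromatic, H0) → match; 1× S (H1) → no; 3× C (H0) → no; 2× O (H0) → no; 2× C (H3) → no; 1× N (H0) → no.
That gives 4 matching atoms.

4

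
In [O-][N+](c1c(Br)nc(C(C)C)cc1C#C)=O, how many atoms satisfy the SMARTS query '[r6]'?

6

The query [r6] means: r6 matches atoms in a six-membered ring.
Check the 15 heavy atoms by environment: 1× n (aromatic, in 6-ring) → match; 5× c (aromatic, in 6-ring) → match; 5× C (acyclic) → no; 1× N (charge +1, acyclic) → no; 1× O (charge -1, acyclic) → no; 1× O (acyclic) → no; 1× Br (acyclic) → no.
Summing the matching environments: 1 + 5 = 6 matching atoms.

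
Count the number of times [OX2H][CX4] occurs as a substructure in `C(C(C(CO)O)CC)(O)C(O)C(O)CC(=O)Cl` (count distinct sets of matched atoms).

5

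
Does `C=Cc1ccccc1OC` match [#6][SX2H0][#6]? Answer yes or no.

The pattern [#6][SX2H0][#6] describes an aliphatic sulfur bridging two carbons with no H on the sulfur — a thioether.
The closest candidate here is a methoxy ether (-OCH3), but the bridging atom is O, not S. No other fragment satisfies the full query, so there is no match.

No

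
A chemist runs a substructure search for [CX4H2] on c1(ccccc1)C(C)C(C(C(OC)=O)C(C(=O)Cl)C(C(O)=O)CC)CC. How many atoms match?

2

The query [CX4H2] means: sp3 carbon (X4) with exactly two hydrogens.
Check the 26 heavy atoms by environment: 4× C (H3, X4) → no; 5× C (H1, X4) → no; 2× C (H2, X4) → match; 3× C (H0, X3) → no; 3× O (H0, X1) → no; 1× Cl (H0, X1) → no; 1× O (H0, X2) → no; 1× c (aromatic, H0, X3) → no; 5× c (aromatic, H1, X3) → no; 1× O (H1, X2) → no.
That gives 2 matching atoms.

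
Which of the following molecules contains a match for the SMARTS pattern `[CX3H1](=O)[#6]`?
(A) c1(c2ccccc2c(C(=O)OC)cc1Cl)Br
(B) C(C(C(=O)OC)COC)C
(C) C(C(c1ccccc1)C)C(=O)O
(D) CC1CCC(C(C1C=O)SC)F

D

[CX3H1](=O)[#6] describes an sp2 carbon with one H, double-bonded to O and single-bonded to carbon (an aldehyde).
(A) has a methyl-ester group (-C(=O)OCH3) but the carbonyl carbon has H0, not H1.
(B) has a methyl-ester group (-C(=O)OCH3) but the carbonyl carbon has H0, not H1.
(C) has a carboxylic acid group (-C(=O)OH) but the carbonyl carbon has H0 and is bonded to O, not H1.
(D) contains an aldehyde (-CHO), which satisfies every atom and bond constraint.
So the answer is (D).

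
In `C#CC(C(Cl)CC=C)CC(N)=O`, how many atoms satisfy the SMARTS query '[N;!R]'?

1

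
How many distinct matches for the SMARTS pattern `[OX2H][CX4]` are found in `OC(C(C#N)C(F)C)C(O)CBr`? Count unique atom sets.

2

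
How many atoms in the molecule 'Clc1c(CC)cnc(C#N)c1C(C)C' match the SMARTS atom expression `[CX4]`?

5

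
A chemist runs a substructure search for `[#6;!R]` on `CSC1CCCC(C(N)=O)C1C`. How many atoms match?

The query [#6;!R] means: carbon not in any ring.
Check the 12 heavy atoms by environment: 6× C (in 6-ring) → no; 3× C (acyclic) → match; 1× S (acyclic) → no; 1× O (acyclic) → no; 1× N (acyclic) → no.
That gives 3 matching atoms.

3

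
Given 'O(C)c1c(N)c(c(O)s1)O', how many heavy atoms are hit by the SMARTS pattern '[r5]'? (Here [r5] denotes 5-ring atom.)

5

Check the 10 heavy atoms by environment: 1× s (aromatic, in 5-ring) → match; 4× c (aromatic, in 5-ring) → match; 3× O (acyclic) → no; 1× N (acyclic) → no; 1× C (acyclic) → no.
Summing the matching environments: 1 + 4 = 5 matching atoms.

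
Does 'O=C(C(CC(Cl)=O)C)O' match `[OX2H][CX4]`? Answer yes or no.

No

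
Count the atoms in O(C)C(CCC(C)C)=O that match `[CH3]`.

3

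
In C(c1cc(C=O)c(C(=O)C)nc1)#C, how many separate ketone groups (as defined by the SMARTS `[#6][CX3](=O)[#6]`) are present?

[#6][CX3](=O)[#6] is the SMARTS for a ketone: a carbonyl carbon (no H) flanked by two carbons.
Exactly one fragment in the molecule meets all constraints, giving 1 match.

1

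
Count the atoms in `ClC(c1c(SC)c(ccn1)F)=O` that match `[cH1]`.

2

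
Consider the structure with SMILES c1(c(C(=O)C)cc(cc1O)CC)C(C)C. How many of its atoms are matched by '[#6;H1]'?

3

Check the 15 heavy atoms by environment: 4× c (aromatic, H0) → no; 2× c (aromatic, H1) → match; 1× C (H1) → match; 4× C (H3) → no; 1× C (H0) → no; 1× O (H0) → no; 1× O (H1) → no; 1× C (H2) → no.
Summing the matching environments: 2 + 1 = 3 matching atoms.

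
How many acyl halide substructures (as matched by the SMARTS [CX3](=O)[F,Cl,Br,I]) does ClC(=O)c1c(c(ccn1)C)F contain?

[CX3](=O)[F,Cl,Br,I] is the SMARTS for an acyl halide: a carbonyl carbon bonded to a halogen.
Exactly one fragment in the molecule meets all constraints, giving 1 match.

1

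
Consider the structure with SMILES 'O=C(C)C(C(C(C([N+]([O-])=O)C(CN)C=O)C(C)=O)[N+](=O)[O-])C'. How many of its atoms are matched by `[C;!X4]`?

The query [C;!X4] means: aliphatic carbon that does not have four total connections.
Check the 22 heavy atoms by environment: 9× C (X4) → no; 3× C (X3) → match; 5× O (X1) → no; 2× N (charge +1, X3) → no; 2× O (charge -1, X1) → no; 1× N (X3) → no.
That gives 3 matching atoms.

3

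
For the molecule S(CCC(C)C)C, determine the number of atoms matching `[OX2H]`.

0

Check the 7 heavy atoms by environment: 2× C (H2, X4) → no; 1× C (H1, X4) → no; 3× C (H3, X4) → no; 1× S (H0, X2) → no.
No environment satisfies the query, so 0 matching atoms.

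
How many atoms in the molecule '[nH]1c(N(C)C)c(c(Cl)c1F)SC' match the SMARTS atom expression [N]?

1

The query [N] means: uppercase N matches aliphatic (non-aromatic) nitrogen only.
Check the 12 heavy atoms by environment: 1× n (aromatic) → no; 4× c (aromatic) → no; 1× N → match; 3× C → no; 1× F → no; 1× Cl → no; 1× S → no.
That gives 1 matching atom.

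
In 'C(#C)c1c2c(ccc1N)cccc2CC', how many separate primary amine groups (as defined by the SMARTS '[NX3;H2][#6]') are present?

1

[NX3;H2][#6] is the SMARTS for a primary amine: a trivalent nitrogen with two H attached to carbon.
Exactly one fragment in the molecule meets all constraints, giving 1 match.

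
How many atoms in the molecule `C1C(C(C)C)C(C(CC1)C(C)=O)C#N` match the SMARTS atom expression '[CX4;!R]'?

The query [CX4;!R] means: aliphatic carbon with four total connections, not in a ring.
Check the 14 heavy atoms by environment: 6× C (X4, in 6-ring) → no; 1× C (X2, acyclic) → no; 1× N (X1, acyclic) → no; 4× C (X4, acyclic) → match; 1× C (X3, acyclic) → no; 1× O (X1, acyclic) → no.
That gives 4 matching atoms.

4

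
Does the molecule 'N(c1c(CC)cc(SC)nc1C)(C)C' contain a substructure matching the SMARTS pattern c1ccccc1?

No

The pattern c1ccccc1 describes six aromatic carbons in a ring — a benzene ring.
The closest candidate here is a methyl group (-CH3), but no six-membered all-carbon aromatic ring is present. No other fragment satisfies the full query, so there is no match.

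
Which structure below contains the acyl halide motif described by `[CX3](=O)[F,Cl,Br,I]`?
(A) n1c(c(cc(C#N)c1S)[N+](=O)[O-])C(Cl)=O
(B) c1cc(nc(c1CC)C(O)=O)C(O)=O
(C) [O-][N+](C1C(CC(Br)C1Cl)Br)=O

[CX3](=O)[F,Cl,Br,I] describes a carbonyl carbon bonded to a halogen (an acyl halide).
(A) contains an acyl chloride (-C(=O)Cl), which satisfies every atom and bond constraint.
(B) has a carboxylic acid group (-C(=O)OH) but the carbonyl is bonded to -OH, not to a halogen.
(C) has a chloro substituent but the Cl is not on a carbonyl carbon.
So the answer is (A).

A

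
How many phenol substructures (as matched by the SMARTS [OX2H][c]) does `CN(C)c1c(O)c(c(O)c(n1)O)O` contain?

4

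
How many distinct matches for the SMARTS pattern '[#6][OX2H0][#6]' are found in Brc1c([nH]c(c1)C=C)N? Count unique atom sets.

0

[#6][OX2H0][#6] is the SMARTS for an ether: an aliphatic oxygen bridging two carbons with no H on the oxygen.
No fragment in the molecule satisfies every constraint, giving 0 matches.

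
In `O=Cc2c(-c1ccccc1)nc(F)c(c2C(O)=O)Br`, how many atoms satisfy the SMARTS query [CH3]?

The query [CH3] means: aliphatic carbon with exactly three hydrogens.
Check the 19 heavy atoms by environment: 1× n (aromatic, H0) → no; 6× c (aromatic, H0) → no; 1× C (H1) → no; 2× O (H0) → no; 1× C (H0) → no; 1× O (H1) → no; 1× Br (H0) → no; 5× c (aromatic, H1) → no; 1× F (H0) → no.
No environment satisfies the query, so 0 matching atoms.

0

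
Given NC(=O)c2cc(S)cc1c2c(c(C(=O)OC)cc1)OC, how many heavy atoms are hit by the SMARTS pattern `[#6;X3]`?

The query [#6;X3] means: any carbon (aromatic or not) with three total connections.
Check the 20 heavy atoms by environment: 10× c (aromatic, X3) → match; 2× C (X3) → match; 2× O (X1) → no; 1× N (X3) → no; 2× O (X2) → no; 2× C (X4) → no; 1× S (X2) → no.
Summing the matching environments: 10 + 2 = 12 matching atoms.

12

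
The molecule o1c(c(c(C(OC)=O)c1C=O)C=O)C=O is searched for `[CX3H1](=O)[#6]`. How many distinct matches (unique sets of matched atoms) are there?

[CX3H1](=O)[#6] is the SMARTS for an aldehyde: an sp2 carbon with one H, double-bonded to O and single-bonded to carbon.
The molecule carries 3 separate instances of an aldehyde (-CHO) meeting every constraint; each maps to a distinct set of atoms, giving 3 matches.

3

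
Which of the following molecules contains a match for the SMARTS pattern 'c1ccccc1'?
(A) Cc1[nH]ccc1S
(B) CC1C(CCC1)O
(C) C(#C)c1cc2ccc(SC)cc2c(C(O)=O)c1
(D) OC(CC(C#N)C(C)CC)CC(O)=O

C

c1ccccc1 describes six aromatic carbons in a ring (a benzene ring).
(A) has a methyl group (-CH3) but no six-membered all-carbon aromatic ring is present.
(B) has a methyl group (-CH3) but no six-membered all-carbon aromatic ring is present.
(C) contains the required atom environment, so the pattern matches.
(D) has a methyl group (-CH3) but no six-membered all-carbon aromatic ring is present.
So the answer is (C).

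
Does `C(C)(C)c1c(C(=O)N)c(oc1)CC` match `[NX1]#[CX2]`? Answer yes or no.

No

The pattern [NX1]#[CX2] describes a nitrogen triple-bonded to a two-connected carbon — a nitrile.
The closest candidate here is a primary amide (-C(=O)NH2), but the nitrogen is NX3, not NX1. No other fragment satisfies the full query, so there is no match.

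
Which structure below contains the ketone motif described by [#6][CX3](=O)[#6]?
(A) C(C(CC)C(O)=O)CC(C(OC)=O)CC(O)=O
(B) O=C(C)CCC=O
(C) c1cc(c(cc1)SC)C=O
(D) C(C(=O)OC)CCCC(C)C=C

B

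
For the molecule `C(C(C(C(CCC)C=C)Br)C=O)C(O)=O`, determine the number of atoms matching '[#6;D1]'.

2

The query [#6;D1] means: carbon bonded to exactly one heavy atom.
Check the 15 heavy atoms by environment: 5× C (D2) → no; 4× C (D3) → no; 2× C (D1) → match; 3× O (D1) → no; 1× Br (D1) → no.
That gives 2 matching atoms.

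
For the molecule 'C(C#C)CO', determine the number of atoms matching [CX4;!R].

2

Check the 5 heavy atoms by environment: 2× C (X4, acyclic) → match; 1× O (X2, acyclic) → no; 2× C (X2, acyclic) → no.
That gives 2 matching atoms.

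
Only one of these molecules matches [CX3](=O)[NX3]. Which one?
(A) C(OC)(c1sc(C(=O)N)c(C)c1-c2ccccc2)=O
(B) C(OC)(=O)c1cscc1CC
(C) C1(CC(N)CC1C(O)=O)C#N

[CX3](=O)[NX3] describes a carbonyl carbon bonded to a trivalent nitrogen (an amide).
(A) contains a primary amide (-C(=O)NH2), which satisfies every atom and bond constraint.
(B) has a methyl-ester group (-C(=O)OCH3) but the carbonyl is bonded to O, not to an NX3 nitrogen.
(C) has a carboxylic acid group (-C(=O)OH) but the carbonyl is bonded to O, not to an NX3 nitrogen.
So the answer is (A).

A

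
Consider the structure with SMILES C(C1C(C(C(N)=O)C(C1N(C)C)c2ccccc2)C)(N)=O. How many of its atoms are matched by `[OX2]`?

Check the 21 heavy atoms by environment: 8× C (X4) → no; 3× N (X3) → no; 2× C (X3) → no; 2× O (X1) → no; 6× c (aromatic, X3) → no.
No environment satisfies the query, so 0 matching atoms.

0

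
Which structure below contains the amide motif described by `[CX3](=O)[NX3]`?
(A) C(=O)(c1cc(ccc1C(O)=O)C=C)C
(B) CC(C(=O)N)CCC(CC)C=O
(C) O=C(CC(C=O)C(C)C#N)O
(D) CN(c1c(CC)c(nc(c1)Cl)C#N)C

[CX3](=O)[NX3] describes a carbonyl carbon bonded to a trivalent nitrogen (an amide).
(A) has a carboxylic acid group (-C(=O)OH) but the carbonyl is bonded to O, not to an NX3 nitrogen.
(B) contains a primary amide (-C(=O)NH2), which satisfies every atom and bond constraint.
(C) has a nitrile (-C#N) but the nitrile N is NX1 (triple-bonded), not NX3.
(D) has a nitrile (-C#N) but the nitrile N is NX1 (triple-bonded), not NX3.
So the answer is (B).

B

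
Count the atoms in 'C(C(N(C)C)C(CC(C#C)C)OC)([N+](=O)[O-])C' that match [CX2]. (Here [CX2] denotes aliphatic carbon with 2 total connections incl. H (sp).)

2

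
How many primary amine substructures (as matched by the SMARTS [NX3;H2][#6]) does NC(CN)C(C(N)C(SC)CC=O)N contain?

4

[NX3;H2][#6] is the SMARTS for a primary amine: a trivalent nitrogen with two H attached to carbon.
The molecule carries 4 separate instances of a primary amino group (-NH2) meeting every constraint; each maps to a distinct set of atoms, giving 4 matches.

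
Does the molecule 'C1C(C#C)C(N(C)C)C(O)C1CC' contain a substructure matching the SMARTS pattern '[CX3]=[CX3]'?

The pattern [CX3]=[CX3] describes a non-aromatic C=C double bond between two sp2 carbons — an alkene.
The closest candidate here is an ethynyl group (-C#CH), but the C-C bond is a triple bond, not a double bond. No other fragment satisfies the full query, so there is no match.

No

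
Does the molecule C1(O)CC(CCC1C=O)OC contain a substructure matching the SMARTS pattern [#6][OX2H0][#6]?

The pattern [#6][OX2H0][#6] describes an aliphatic oxygen bridging two carbons with no H on the oxygen — an ether.
The molecule carries a methoxy ether (-OCH3), whose atoms satisfy every constraint of the query, so the pattern matches.

Yes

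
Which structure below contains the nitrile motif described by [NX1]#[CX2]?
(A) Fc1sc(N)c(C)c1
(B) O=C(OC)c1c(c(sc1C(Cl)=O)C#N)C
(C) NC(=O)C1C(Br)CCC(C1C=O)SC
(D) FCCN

B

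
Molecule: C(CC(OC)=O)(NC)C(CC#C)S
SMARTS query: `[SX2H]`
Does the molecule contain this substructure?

Yes

The pattern [SX2H] describes an aliphatic sulfur with two connections, one being H — a thiol.
The molecule carries a thiol (-SH), whose atoms satisfy every constraint of the query, so the pattern matches.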